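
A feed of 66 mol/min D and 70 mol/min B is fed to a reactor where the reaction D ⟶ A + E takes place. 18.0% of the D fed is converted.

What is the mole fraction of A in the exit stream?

D reacted = 0.18 × 66 = 11.88 mol/min; ν_D = −1, so ξ = 11.88/1 = 11.88 mol/min.
Outlet amounts (n = n₀ + ν ξ):
  D: 66 − 1(11.88) = 54.12
  A: 0 + 1(11.88) = 11.88
  E: 0 + 1(11.88) = 11.88
  B: 70 (inert)
Total out = 147.9 mol/min; y_A = 11.88 / 147.9 = 0.08034.

0.0803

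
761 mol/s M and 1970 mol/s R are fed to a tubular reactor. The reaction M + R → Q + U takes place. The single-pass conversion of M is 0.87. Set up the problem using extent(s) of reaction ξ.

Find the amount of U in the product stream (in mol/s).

M reacted = 0.87 × 761 = 662.1 mol/s; ν_M = −1, so ξ = 662.1/1 = 662.1 mol/s.
Outlet amounts (n = n₀ + ν ξ):
  M: 761 − 1(662.1) = 98.93
  R: 1970 − 1(662.1) = 1308
  Q: 0 + 1(662.1) = 662.1
  U: 0 + 1(662.1) = 662.1

662 mol/s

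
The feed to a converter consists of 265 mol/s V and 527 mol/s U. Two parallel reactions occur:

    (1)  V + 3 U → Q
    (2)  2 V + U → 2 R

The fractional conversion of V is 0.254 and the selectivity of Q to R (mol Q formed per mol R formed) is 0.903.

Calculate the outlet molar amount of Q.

31.9 mol/s

Conversion of V: V consumed = 0.254 × 265 = 67.31 mol/s = 1ξ₁ + 2ξ₂.
Selectivity: 1ξ₁ / (2ξ₂) = 0.903 → ξ₁ = 1.806 ξ₂.
Substitute: (1·1.806 + 2) ξ₂ = 67.31 → ξ₂ = 17.69 mol/s, ξ₁ = 31.94 mol/s.
Outlet amounts (n = n₀ + Σ ν·ξ):
  V: 265 − 1(31.94) − 2(17.69) = 197.7
  U: 527 − 3(31.94) − 1(17.69) = 413.5
  Q: 0 + 1(31.94) = 31.94
  R: 0 + 2(17.69) = 35.37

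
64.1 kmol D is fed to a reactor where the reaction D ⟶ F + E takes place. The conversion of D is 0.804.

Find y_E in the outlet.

0.446

D reacted = 0.804 × 64.1 = 51.54 kmol; ν_D = −1, so ξ = 51.54/1 = 51.54 kmol.
Outlet amounts (n = n₀ + ν ξ):
  D: 64.1 − 1(51.54) = 12.56
  F: 0 + 1(51.54) = 51.54
  E: 0 + 1(51.54) = 51.54
Total out = 115.6 kmol; y_E = 51.54 / 115.6 = 0.4457.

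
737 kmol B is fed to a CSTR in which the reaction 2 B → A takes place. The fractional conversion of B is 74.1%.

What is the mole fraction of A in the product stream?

B reacted = 0.741 × 737 = 546.1 kmol; ν_B = −2, so ξ = 546.1/2 = 273.1 kmol.
Outlet amounts (n = n₀ + ν ξ):
  B: 737 − 2(273.1) = 190.9
  A: 0 + 1(273.1) = 273.1
Total out = 463.9 kmol; y_A = 273.1 / 463.9 = 0.5886.

0.589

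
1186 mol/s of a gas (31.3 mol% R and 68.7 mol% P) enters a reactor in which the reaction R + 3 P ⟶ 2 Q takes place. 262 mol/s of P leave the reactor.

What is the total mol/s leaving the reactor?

817 mol/s

For P: n = n₀ − 3ξ → 262 = 814.8 − 3ξ, giving ξ = 184.3 mol/s.
Outlet amounts (n = n₀ + ν ξ):
  R: 371.2 − 1(184.3) = 187
  P: 814.8 − 3(184.3) = 262
  Q: 0 + 2(184.3) = 368.5
Total out = 187 + 262 + 368.5 = 817.5 mol/s.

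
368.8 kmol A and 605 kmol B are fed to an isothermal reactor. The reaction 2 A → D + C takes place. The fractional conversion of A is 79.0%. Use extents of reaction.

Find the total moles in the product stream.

974 kmol

A reacted = 0.79 × 368.8 = 291.4 kmol; ν_A = −2, so ξ = 291.4/2 = 145.7 kmol.
Outlet amounts (n = n₀ + ν ξ):
  A: 368.8 − 2(145.7) = 77.45
  D: 0 + 1(145.7) = 145.7
  C: 0 + 1(145.7) = 145.7
  B: 605 (inert)
Total out = 77.45 + 145.7 + 145.7 + 605 = 973.8 kmol.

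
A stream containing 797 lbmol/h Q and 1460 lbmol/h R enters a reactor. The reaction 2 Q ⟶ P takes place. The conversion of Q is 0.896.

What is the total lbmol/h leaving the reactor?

1900 lbmol/h

Q reacted = 0.896 × 797 = 714.1 lbmol/h; ν_Q = −2, so ξ = 714.1/2 = 357.1 lbmol/h.
Outlet amounts (n = n₀ + ν ξ):
  Q: 797 − 2(357.1) = 82.89
  P: 0 + 1(357.1) = 357.1
  R: 1460 (inert)
Total out = 82.89 + 357.1 + 1460 = 1900 lbmol/h.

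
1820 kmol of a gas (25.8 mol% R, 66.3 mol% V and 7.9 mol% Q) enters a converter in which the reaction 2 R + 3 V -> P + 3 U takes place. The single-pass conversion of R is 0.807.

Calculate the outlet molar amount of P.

189 kmol

R reacted = 0.807 × 469.6 = 378.9 kmol; ν_R = −2, so ξ = 378.9/2 = 189.5 kmol.
Outlet amounts (n = n₀ + ν ξ):
  R: 469.6 − 2(189.5) = 90.63
  V: 1207 − 3(189.5) = 638.3
  P: 0 + 1(189.5) = 189.5
  U: 0 + 3(189.5) = 568.4
  Q: 143.8 (inert)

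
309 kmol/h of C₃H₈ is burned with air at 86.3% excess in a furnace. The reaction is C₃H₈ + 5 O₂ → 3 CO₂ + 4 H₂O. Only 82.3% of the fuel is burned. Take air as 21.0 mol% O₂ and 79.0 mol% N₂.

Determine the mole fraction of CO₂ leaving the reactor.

0.0535

Stoichiometric O₂ = 5 × 309 = 1545 kmol/h; O₂ fed = 1545 × 1.863 = 2878 kmol/h.
N₂ fed = 2878 × 79/21 = 10830 kmol/h.
Fuel reacted = 0.823 × 309 → ξ = 254.3 kmol/h.
Outlet (n = n₀ + ν ξ):
  C₃H₈: 309 − 1(254.3) = 54.69
  O₂: 2878 − 5(254.3) = 1607
  N₂: 10830 (inert)
  CO₂: 0 + 3(254.3) = 762.9
  H₂O: 0 + 4(254.3) = 1017
Total out = 14270 kmol/h; y_CO₂ = 762.9 / 14270 = 0.05346.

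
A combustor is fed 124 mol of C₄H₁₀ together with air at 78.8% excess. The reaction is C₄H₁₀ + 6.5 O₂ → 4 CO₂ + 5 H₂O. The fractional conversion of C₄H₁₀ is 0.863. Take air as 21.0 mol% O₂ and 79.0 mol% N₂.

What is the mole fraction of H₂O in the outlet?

0.0749

Stoichiometric O₂ = 6.5 × 124 = 806 mol; O₂ fed = 806 × 1.788 = 1441 mol.
N₂ fed = 1441 × 79/21 = 5421 mol.
Fuel reacted = 0.863 × 124 → ξ = 107 mol.
Outlet (n = n₀ + ν ξ):
  C₄H₁₀: 124 − 1(107) = 16.99
  O₂: 1441 − 6.5(107) = 745.5
  N₂: 5421 (inert)
  CO₂: 0 + 4(107) = 428
  H₂O: 0 + 5(107) = 535.1
Total out = 7147 mol; y_H₂O = 535.1 / 7147 = 0.07486.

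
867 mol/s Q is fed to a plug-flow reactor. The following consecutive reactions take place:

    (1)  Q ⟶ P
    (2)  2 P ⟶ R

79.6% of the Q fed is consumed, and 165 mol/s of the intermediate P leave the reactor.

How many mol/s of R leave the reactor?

263 mol/s

Conversion of Q: Q consumed = 1ξ₁ = 0.796 × 867 → ξ₁ = 690.1 mol/s.
P balance: n_P = 0 + 1ξ₁ − 2ξ₂ = 165 → ξ₂ = (1·690.1 − 165)/2 = 262.6 mol/s.
Outlet amounts (n = n₀ + Σ ν·ξ):
  Q: 867 − 1(690.1) = 176.9
  P: 0 + 1(690.1) − 2(262.6) = 165
  R: 0 + 1(262.6) = 262.6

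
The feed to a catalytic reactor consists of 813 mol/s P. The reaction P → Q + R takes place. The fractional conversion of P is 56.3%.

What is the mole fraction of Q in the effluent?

P reacted = 0.563 × 813 = 457.7 mol/s; ν_P = −1, so ξ = 457.7/1 = 457.7 mol/s.
Outlet amounts (n = n₀ + ν ξ):
  P: 813 − 1(457.7) = 355.3
  Q: 0 + 1(457.7) = 457.7
  R: 0 + 1(457.7) = 457.7
Total out = 1271 mol/s; y_Q = 457.7 / 1271 = 0.3602.

0.36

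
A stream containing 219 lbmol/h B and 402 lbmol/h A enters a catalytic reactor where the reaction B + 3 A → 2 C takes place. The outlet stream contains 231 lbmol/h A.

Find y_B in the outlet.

For A: n = n₀ − 3ξ → 231 = 402 − 3ξ, giving ξ = 57 lbmol/h.
Outlet amounts (n = n₀ + ν ξ):
  B: 219 − 1(57) = 162
  A: 402 − 3(57) = 231
  C: 0 + 2(57) = 114
Total out = 507 lbmol/h; y_B = 162 / 507 = 0.3195.

0.32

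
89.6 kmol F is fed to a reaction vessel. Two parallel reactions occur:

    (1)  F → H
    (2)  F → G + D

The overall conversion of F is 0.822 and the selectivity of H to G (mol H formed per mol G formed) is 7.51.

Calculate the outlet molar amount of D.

Conversion of F: F consumed = 0.822 × 89.6 = 73.65 kmol = 1ξ₁ + 1ξ₂.
Selectivity: 1ξ₁ / (1ξ₂) = 7.51 → ξ₁ = 7.51 ξ₂.
Substitute: (1·7.51 + 1) ξ₂ = 73.65 → ξ₂ = 8.655 kmol, ξ₁ = 65 kmol.
Outlet amounts (n = n₀ + Σ ν·ξ):
  F: 89.6 − 1(65) − 1(8.655) = 15.95
  H: 0 + 1(65) = 65
  G: 0 + 1(8.655) = 8.655
  D: 0 + 1(8.655) = 8.655

8.65 kmol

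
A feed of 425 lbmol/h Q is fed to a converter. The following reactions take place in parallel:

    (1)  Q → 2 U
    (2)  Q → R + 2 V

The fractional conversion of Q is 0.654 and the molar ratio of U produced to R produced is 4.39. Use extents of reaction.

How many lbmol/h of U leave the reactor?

382 lbmol/h

Conversion of Q: Q consumed = 0.654 × 425 = 277.9 lbmol/h = 1ξ₁ + 1ξ₂.
Selectivity: 2ξ₁ / (1ξ₂) = 4.39 → ξ₁ = 2.195 ξ₂.
Substitute: (1·2.195 + 1) ξ₂ = 277.9 → ξ₂ = 87 lbmol/h, ξ₁ = 191 lbmol/h.
Outlet amounts (n = n₀ + Σ ν·ξ):
  Q: 425 − 1(191) − 1(87) = 147.1
  U: 0 + 2(191) = 381.9
  R: 0 + 1(87) = 87
  V: 0 + 2(87) = 174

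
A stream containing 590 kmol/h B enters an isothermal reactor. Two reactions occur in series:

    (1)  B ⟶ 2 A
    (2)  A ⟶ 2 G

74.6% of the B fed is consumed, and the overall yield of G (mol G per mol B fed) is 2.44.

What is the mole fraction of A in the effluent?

Conversion of B: B consumed = 1ξ₁ = 0.746 × 590 → ξ₁ = 440.1 kmol/h.
Yield of G: 2ξ₂ / 590 = 2.44 → ξ₂ = 719.8 kmol/h.
Outlet amounts (n = n₀ + Σ ν·ξ):
  B: 590 − 1(440.1) = 149.9
  A: 0 + 2(440.1) − 1(719.8) = 160.5
  G: 0 + 2(719.8) = 1440
Total out = 1750 kmol/h; y_A = 160.5 / 1750 = 0.09171.

0.0917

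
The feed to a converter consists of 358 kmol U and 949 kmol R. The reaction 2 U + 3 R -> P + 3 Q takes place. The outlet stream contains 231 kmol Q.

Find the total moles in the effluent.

For Q: n = n₀ + 3ξ → 231 = 0 + 3ξ, giving ξ = 77 kmol.
Outlet amounts (n = n₀ + ν ξ):
  U: 358 − 2(77) = 204
  R: 949 − 3(77) = 718
  P: 0 + 1(77) = 77
  Q: 0 + 3(77) = 231
Total out = 204 + 718 + 77 + 231 = 1230 kmol.

1230 kmol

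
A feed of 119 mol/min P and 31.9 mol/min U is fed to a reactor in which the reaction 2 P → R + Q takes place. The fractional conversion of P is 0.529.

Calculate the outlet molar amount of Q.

31.5 mol/min

P reacted = 0.529 × 119 = 62.95 mol/min; ν_P = −2, so ξ = 62.95/2 = 31.48 mol/min.
Outlet amounts (n = n₀ + ν ξ):
  P: 119 − 2(31.48) = 56.05
  R: 0 + 1(31.48) = 31.48
  Q: 0 + 1(31.48) = 31.48
  U: 31.9 (inert)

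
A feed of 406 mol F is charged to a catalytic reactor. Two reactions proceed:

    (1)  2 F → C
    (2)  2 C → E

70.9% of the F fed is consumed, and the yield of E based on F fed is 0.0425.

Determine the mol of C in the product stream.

109 mol

Conversion of F: F consumed = 2ξ₁ = 0.709 × 406 → ξ₁ = 143.9 mol.
Yield of E: 1ξ₂ / 406 = 0.0425 → ξ₂ = 17.26 mol.
Outlet amounts (n = n₀ + Σ ν·ξ):
  F: 406 − 2(143.9) = 118.1
  C: 0 + 1(143.9) − 2(17.26) = 109.4
  E: 0 + 1(17.26) = 17.26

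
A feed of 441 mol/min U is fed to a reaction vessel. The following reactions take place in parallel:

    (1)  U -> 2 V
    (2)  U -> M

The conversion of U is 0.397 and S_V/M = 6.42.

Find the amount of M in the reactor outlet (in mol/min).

41.6 mol/min

Conversion of U: U consumed = 0.397 × 441 = 175.1 mol/min = 1ξ₁ + 1ξ₂.
Selectivity: 2ξ₁ / (1ξ₂) = 6.42 → ξ₁ = 3.21 ξ₂.
Substitute: (1·3.21 + 1) ξ₂ = 175.1 → ξ₂ = 41.59 mol/min, ξ₁ = 133.5 mol/min.
Outlet amounts (n = n₀ + Σ ν·ξ):
  U: 441 − 1(133.5) − 1(41.59) = 265.9
  V: 0 + 2(133.5) = 267
  M: 0 + 1(41.59) = 41.59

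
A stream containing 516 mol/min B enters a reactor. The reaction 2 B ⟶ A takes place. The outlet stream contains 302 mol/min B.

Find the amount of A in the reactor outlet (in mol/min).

107 mol/min

For B: n = n₀ − 2ξ → 302 = 516 − 2ξ, giving ξ = 107 mol/min.
Outlet amounts (n = n₀ + ν ξ):
  B: 516 − 2(107) = 302
  A: 0 + 1(107) = 107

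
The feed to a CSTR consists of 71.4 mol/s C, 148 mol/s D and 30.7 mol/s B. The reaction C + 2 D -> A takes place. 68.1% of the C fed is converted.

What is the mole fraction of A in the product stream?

0.318

C reacted = 0.681 × 71.4 = 48.62 mol/s; ν_C = −1, so ξ = 48.62/1 = 48.62 mol/s.
Outlet amounts (n = n₀ + ν ξ):
  C: 71.4 − 1(48.62) = 22.78
  D: 148 − 2(48.62) = 50.75
  A: 0 + 1(48.62) = 48.62
  B: 30.7 (inert)
Total out = 152.9 mol/s; y_A = 48.62 / 152.9 = 0.3181.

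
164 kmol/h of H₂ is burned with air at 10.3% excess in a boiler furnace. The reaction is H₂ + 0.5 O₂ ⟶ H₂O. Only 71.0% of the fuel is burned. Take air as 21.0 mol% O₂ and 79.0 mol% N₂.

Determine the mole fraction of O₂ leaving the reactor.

0.0601

Stoichiometric O₂ = 0.5 × 164 = 82 kmol/h; O₂ fed = 82 × 1.103 = 90.45 kmol/h.
N₂ fed = 90.45 × 79/21 = 340.2 kmol/h.
Fuel reacted = 0.71 × 164 → ξ = 116.4 kmol/h.
Outlet (n = n₀ + ν ξ):
  H₂: 164 − 1(116.4) = 47.56
  O₂: 90.45 − 0.5(116.4) = 32.23
  N₂: 340.2 (inert)
  H₂O: 0 + 1(116.4) = 116.4
Total out = 536.5 kmol/h; y_O₂ = 32.23 / 536.5 = 0.06007.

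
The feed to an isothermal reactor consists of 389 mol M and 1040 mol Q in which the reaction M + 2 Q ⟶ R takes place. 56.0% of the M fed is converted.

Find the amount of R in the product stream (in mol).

M reacted = 0.56 × 389 = 217.8 mol; ν_M = −1, so ξ = 217.8/1 = 217.8 mol.
Outlet amounts (n = n₀ + ν ξ):
  M: 389 − 1(217.8) = 171.2
  Q: 1040 − 2(217.8) = 604.3
  R: 0 + 1(217.8) = 217.8

218 mol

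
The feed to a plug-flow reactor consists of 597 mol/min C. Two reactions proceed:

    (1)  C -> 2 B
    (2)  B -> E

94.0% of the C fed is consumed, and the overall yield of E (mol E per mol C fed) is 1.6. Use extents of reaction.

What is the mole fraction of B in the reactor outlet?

0.144

Conversion of C: C consumed = 1ξ₁ = 0.94 × 597 → ξ₁ = 561.2 mol/min.
Yield of E: 1ξ₂ / 597 = 1.6 → ξ₂ = 955.2 mol/min.
Outlet amounts (n = n₀ + Σ ν·ξ):
  C: 597 − 1(561.2) = 35.82
  B: 0 + 2(561.2) − 1(955.2) = 167.2
  E: 0 + 1(955.2) = 955.2
Total out = 1158 mol/min; y_B = 167.2 / 1158 = 0.1443.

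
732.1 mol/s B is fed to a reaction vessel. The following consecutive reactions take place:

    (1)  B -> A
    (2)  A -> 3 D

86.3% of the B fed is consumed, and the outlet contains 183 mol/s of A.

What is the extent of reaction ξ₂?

ξ₂ = 449 mol/s

Conversion of B: B consumed = 1ξ₁ = 0.863 × 732.1 → ξ₁ = 631.8 mol/s.
A balance: n_A = 0 + 1ξ₁ − 1ξ₂ = 183 → ξ₂ = (1·631.8 − 183)/1 = 448.8 mol/s.
Outlet amounts (n = n₀ + Σ ν·ξ):
  B: 732.1 − 1(631.8) = 100.3
  A: 0 + 1(631.8) − 1(448.8) = 183
  D: 0 + 3(448.8) = 1346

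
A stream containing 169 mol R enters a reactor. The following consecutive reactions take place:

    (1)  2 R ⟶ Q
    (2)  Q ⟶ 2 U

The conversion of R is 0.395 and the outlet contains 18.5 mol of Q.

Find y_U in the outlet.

0.198

Conversion of R: R consumed = 2ξ₁ = 0.395 × 169 → ξ₁ = 33.38 mol.
Q balance: n_Q = 0 + 1ξ₁ − 1ξ₂ = 18.5 → ξ₂ = (1·33.38 − 18.5)/1 = 14.88 mol.
Outlet amounts (n = n₀ + Σ ν·ξ):
  R: 169 − 2(33.38) = 102.2
  Q: 0 + 1(33.38) − 1(14.88) = 18.5
  U: 0 + 2(14.88) = 29.76
Total out = 150.5 mol; y_U = 29.76 / 150.5 = 0.1977.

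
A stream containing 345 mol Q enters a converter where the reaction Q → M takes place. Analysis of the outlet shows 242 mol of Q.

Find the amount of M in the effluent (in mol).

103 mol

For Q: n = n₀ − 1ξ → 242 = 345 − 1ξ, giving ξ = 103 mol.
Outlet amounts (n = n₀ + ν ξ):
  Q: 345 − 1(103) = 242
  M: 0 + 1(103) = 103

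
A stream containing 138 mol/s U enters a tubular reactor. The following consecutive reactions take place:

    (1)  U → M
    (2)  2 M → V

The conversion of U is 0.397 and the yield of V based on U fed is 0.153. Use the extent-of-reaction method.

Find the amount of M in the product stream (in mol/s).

Conversion of U: U consumed = 1ξ₁ = 0.397 × 138 → ξ₁ = 54.79 mol/s.
Yield of V: 1ξ₂ / 138 = 0.153 → ξ₂ = 21.11 mol/s.
Outlet amounts (n = n₀ + Σ ν·ξ):
  U: 138 − 1(54.79) = 83.21
  M: 0 + 1(54.79) − 2(21.11) = 12.56
  V: 0 + 1(21.11) = 21.11

12.6 mol/s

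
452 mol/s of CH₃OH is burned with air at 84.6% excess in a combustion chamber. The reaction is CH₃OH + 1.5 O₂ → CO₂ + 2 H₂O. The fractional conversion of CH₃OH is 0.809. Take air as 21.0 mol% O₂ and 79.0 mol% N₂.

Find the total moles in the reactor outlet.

6590 mol/s

Stoichiometric O₂ = 1.5 × 452 = 678 mol/s; O₂ fed = 678 × 1.846 = 1252 mol/s.
N₂ fed = 1252 × 79/21 = 4708 mol/s.
Fuel reacted = 0.809 × 452 → ξ = 365.7 mol/s.
Outlet (n = n₀ + ν ξ):
  CH₃OH: 452 − 1(365.7) = 86.33
  O₂: 1252 − 1.5(365.7) = 703.1
  N₂: 4708 (inert)
  CO₂: 0 + 1(365.7) = 365.7
  H₂O: 0 + 2(365.7) = 731.3
Total out = 86.33 + 703.1 + 4708 + 365.7 + 731.3 = 6595 mol/s.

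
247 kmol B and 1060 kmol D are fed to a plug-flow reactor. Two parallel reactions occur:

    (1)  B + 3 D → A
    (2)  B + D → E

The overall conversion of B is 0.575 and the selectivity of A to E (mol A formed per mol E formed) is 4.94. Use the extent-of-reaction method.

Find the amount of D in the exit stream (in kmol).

682 kmol

Conversion of B: B consumed = 0.575 × 247 = 142 kmol = 1ξ₁ + 1ξ₂.
Selectivity: 1ξ₁ / (1ξ₂) = 4.94 → ξ₁ = 4.94 ξ₂.
Substitute: (1·4.94 + 1) ξ₂ = 142 → ξ₂ = 23.91 kmol, ξ₁ = 118.1 kmol.
Outlet amounts (n = n₀ + Σ ν·ξ):
  B: 247 − 1(118.1) − 1(23.91) = 105
  D: 1060 − 3(118.1) − 1(23.91) = 681.7
  A: 0 + 1(118.1) = 118.1
  E: 0 + 1(23.91) = 23.91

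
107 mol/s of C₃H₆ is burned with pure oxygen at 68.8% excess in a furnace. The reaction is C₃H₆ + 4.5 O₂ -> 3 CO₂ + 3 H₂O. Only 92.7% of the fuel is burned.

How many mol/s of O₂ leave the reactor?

Stoichiometric O₂ = 4.5 × 107 = 481.5 mol/s; O₂ fed = 481.5 × 1.688 = 812.8 mol/s.
Fuel reacted = 0.927 × 107 → ξ = 99.19 mol/s.
Outlet (n = n₀ + ν ξ):
  C₃H₆: 107 − 1(99.19) = 7.811
  O₂: 812.8 − 4.5(99.19) = 366.4
  CO₂: 0 + 3(99.19) = 297.6
  H₂O: 0 + 3(99.19) = 297.6

366 mol/s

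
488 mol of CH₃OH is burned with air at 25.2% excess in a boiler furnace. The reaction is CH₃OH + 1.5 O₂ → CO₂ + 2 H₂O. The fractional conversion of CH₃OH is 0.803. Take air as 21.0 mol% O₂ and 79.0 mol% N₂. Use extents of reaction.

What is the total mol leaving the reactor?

Stoichiometric O₂ = 1.5 × 488 = 732 mol; O₂ fed = 732 × 1.252 = 916.5 mol.
N₂ fed = 916.5 × 79/21 = 3448 mol.
Fuel reacted = 0.803 × 488 → ξ = 391.9 mol.
Outlet (n = n₀ + ν ξ):
  CH₃OH: 488 − 1(391.9) = 96.14
  O₂: 916.5 − 1.5(391.9) = 328.7
  N₂: 3448 (inert)
  CO₂: 0 + 1(391.9) = 391.9
  H₂O: 0 + 2(391.9) = 783.7
Total out = 96.14 + 328.7 + 3448 + 391.9 + 783.7 = 5048 mol.

5050 mol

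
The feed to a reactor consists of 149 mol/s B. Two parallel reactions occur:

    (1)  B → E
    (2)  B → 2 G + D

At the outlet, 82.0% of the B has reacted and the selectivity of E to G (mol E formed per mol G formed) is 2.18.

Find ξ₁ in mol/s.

ξ₁ = 99.4 mol/s

Conversion of B: B consumed = 0.82 × 149 = 122.2 mol/s = 1ξ₁ + 1ξ₂.
Selectivity: 1ξ₁ / (2ξ₂) = 2.18 → ξ₁ = 4.36 ξ₂.
Substitute: (1·4.36 + 1) ξ₂ = 122.2 → ξ₂ = 22.79 mol/s, ξ₁ = 99.39 mol/s.
Outlet amounts (n = n₀ + Σ ν·ξ):
  B: 149 − 1(99.39) − 1(22.79) = 26.82
  E: 0 + 1(99.39) = 99.39
  G: 0 + 2(22.79) = 45.59
  D: 0 + 1(22.79) = 22.79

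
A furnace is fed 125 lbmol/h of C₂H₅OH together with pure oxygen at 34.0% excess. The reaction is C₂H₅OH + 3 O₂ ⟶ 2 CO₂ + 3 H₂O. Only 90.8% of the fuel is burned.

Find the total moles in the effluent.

Stoichiometric O₂ = 3 × 125 = 375 lbmol/h; O₂ fed = 375 × 1.340 = 502.5 lbmol/h.
Fuel reacted = 0.908 × 125 → ξ = 113.5 lbmol/h.
Outlet (n = n₀ + ν ξ):
  C₂H₅OH: 125 − 1(113.5) = 11.5
  O₂: 502.5 − 3(113.5) = 162
  CO₂: 0 + 2(113.5) = 227
  H₂O: 0 + 3(113.5) = 340.5
Total out = 11.5 + 162 + 227 + 340.5 = 741 lbmol/h.

741 lbmol/h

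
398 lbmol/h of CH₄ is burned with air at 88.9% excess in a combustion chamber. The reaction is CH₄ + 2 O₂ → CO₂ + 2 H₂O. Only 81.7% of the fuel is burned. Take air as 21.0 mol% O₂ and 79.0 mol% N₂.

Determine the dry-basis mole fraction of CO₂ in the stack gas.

Stoichiometric O₂ = 2 × 398 = 796 lbmol/h; O₂ fed = 796 × 1.889 = 1504 lbmol/h.
N₂ fed = 1504 × 79/21 = 5657 lbmol/h.
Fuel reacted = 0.817 × 398 → ξ = 325.2 lbmol/h.
Outlet (n = n₀ + ν ξ):
  CH₄: 398 − 1(325.2) = 72.83
  O₂: 1504 − 2(325.2) = 853.3
  N₂: 5657 (inert)
  CO₂: 0 + 1(325.2) = 325.2
  H₂O: 0 + 2(325.2) = 650.3
Dry total = 6908 lbmol/h; y_CO₂ (dry) = 325.2 / 6908 = 0.04707.

0.0471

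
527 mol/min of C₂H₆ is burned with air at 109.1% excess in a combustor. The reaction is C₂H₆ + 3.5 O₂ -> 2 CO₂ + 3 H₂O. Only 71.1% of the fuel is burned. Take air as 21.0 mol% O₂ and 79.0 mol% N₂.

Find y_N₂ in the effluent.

0.76

Stoichiometric O₂ = 3.5 × 527 = 1844 mol/min; O₂ fed = 1844 × 2.091 = 3857 mol/min.
N₂ fed = 3857 × 79/21 = 14510 mol/min.
Fuel reacted = 0.711 × 527 → ξ = 374.7 mol/min.
Outlet (n = n₀ + ν ξ):
  C₂H₆: 527 − 1(374.7) = 152.3
  O₂: 3857 − 3.5(374.7) = 2545
  N₂: 14510 (inert)
  CO₂: 0 + 2(374.7) = 749.4
  H₂O: 0 + 3(374.7) = 1124
Total out = 19080 mol/min; y_N₂ = 14510 / 19080 = 0.7604.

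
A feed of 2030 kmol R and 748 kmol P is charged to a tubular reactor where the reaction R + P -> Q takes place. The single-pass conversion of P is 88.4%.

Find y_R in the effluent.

0.647

P reacted = 0.884 × 748 = 661.2 kmol; ν_P = −1, so ξ = 661.2/1 = 661.2 kmol.
Outlet amounts (n = n₀ + ν ξ):
  R: 2030 − 1(661.2) = 1369
  P: 748 − 1(661.2) = 86.77
  Q: 0 + 1(661.2) = 661.2
Total out = 2117 kmol; y_R = 1369 / 2117 = 0.6466.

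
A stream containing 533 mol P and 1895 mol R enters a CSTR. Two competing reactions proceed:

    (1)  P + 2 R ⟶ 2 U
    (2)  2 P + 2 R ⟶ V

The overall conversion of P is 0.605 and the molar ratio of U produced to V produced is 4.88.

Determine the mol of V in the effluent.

Conversion of P: P consumed = 0.605 × 533 = 322.5 mol = 1ξ₁ + 2ξ₂.
Selectivity: 2ξ₁ / (1ξ₂) = 4.88 → ξ₁ = 2.44 ξ₂.
Substitute: (1·2.44 + 2) ξ₂ = 322.5 → ξ₂ = 72.63 mol, ξ₁ = 177.2 mol.
Outlet amounts (n = n₀ + Σ ν·ξ):
  P: 533 − 1(177.2) − 2(72.63) = 210.5
  R: 1895 − 2(177.2) − 2(72.63) = 1395
  U: 0 + 2(177.2) = 354.4
  V: 0 + 1(72.63) = 72.63

72.6 mol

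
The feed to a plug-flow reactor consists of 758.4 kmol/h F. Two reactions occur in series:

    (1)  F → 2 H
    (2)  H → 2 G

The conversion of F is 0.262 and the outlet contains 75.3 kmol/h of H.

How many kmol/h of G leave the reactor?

Conversion of F: F consumed = 1ξ₁ = 0.262 × 758.4 → ξ₁ = 198.7 kmol/h.
H balance: n_H = 0 + 2ξ₁ − 1ξ₂ = 75.3 → ξ₂ = (2·198.7 − 75.3)/1 = 322.1 kmol/h.
Outlet amounts (n = n₀ + Σ ν·ξ):
  F: 758.4 − 1(198.7) = 559.7
  H: 0 + 2(198.7) − 1(322.1) = 75.3
  G: 0 + 2(322.1) = 644.2

644 kmol/h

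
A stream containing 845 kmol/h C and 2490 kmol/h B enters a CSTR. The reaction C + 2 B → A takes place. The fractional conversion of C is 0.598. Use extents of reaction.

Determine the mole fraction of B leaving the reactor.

C reacted = 0.598 × 845 = 505.3 kmol/h; ν_C = −1, so ξ = 505.3/1 = 505.3 kmol/h.
Outlet amounts (n = n₀ + ν ξ):
  C: 845 − 1(505.3) = 339.7
  B: 2490 − 2(505.3) = 1479
  A: 0 + 1(505.3) = 505.3
Total out = 2324 kmol/h; y_B = 1479 / 2324 = 0.6365.

0.636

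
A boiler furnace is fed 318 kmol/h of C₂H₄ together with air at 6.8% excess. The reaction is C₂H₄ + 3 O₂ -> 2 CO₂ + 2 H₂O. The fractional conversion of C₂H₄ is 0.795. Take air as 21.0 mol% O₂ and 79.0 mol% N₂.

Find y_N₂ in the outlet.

0.741

Stoichiometric O₂ = 3 × 318 = 954 kmol/h; O₂ fed = 954 × 1.068 = 1019 kmol/h.
N₂ fed = 1019 × 79/21 = 3833 kmol/h.
Fuel reacted = 0.795 × 318 → ξ = 252.8 kmol/h.
Outlet (n = n₀ + ν ξ):
  C₂H₄: 318 − 1(252.8) = 65.19
  O₂: 1019 − 3(252.8) = 260.4
  N₂: 3833 (inert)
  CO₂: 0 + 2(252.8) = 505.6
  H₂O: 0 + 2(252.8) = 505.6
Total out = 5170 kmol/h; y_N₂ = 3833 / 5170 = 0.7414.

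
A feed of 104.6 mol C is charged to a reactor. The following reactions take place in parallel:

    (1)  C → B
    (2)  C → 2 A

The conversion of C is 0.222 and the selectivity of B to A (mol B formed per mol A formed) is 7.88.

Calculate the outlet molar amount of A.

2.77 mol

Conversion of C: C consumed = 0.222 × 104.6 = 23.22 mol = 1ξ₁ + 1ξ₂.
Selectivity: 1ξ₁ / (2ξ₂) = 7.88 → ξ₁ = 15.76 ξ₂.
Substitute: (1·15.76 + 1) ξ₂ = 23.22 → ξ₂ = 1.386 mol, ξ₁ = 21.84 mol.
Outlet amounts (n = n₀ + Σ ν·ξ):
  C: 104.6 − 1(21.84) − 1(1.386) = 81.38
  B: 0 + 1(21.84) = 21.84
  A: 0 + 2(1.386) = 2.771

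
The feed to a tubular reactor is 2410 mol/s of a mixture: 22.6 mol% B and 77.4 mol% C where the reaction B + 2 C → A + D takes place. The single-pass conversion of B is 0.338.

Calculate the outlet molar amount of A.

184 mol/s

B reacted = 0.338 × 544.7 = 184.1 mol/s; ν_B = −1, so ξ = 184.1/1 = 184.1 mol/s.
Outlet amounts (n = n₀ + ν ξ):
  B: 544.7 − 1(184.1) = 360.6
  C: 1865 − 2(184.1) = 1497
  A: 0 + 1(184.1) = 184.1
  D: 0 + 1(184.1) = 184.1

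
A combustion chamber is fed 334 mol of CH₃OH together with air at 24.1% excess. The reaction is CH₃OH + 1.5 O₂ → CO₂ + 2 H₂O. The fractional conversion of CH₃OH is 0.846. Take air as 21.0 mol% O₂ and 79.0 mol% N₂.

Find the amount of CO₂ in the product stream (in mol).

283 mol

Stoichiometric O₂ = 1.5 × 334 = 501 mol; O₂ fed = 501 × 1.241 = 621.7 mol.
N₂ fed = 621.7 × 79/21 = 2339 mol.
Fuel reacted = 0.846 × 334 → ξ = 282.6 mol.
Outlet (n = n₀ + ν ξ):
  CH₃OH: 334 − 1(282.6) = 51.44
  O₂: 621.7 − 1.5(282.6) = 197.9
  N₂: 2339 (inert)
  CO₂: 0 + 1(282.6) = 282.6
  H₂O: 0 + 2(282.6) = 565.1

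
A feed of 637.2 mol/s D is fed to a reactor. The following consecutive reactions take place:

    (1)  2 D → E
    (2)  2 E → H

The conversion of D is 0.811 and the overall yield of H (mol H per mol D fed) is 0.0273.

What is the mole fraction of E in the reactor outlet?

0.619

Conversion of D: D consumed = 2ξ₁ = 0.811 × 637.2 → ξ₁ = 258.4 mol/s.
Yield of H: 1ξ₂ / 637.2 = 0.0273 → ξ₂ = 17.4 mol/s.
Outlet amounts (n = n₀ + Σ ν·ξ):
  D: 637.2 − 2(258.4) = 120.4
  E: 0 + 1(258.4) − 2(17.4) = 223.6
  H: 0 + 1(17.4) = 17.4
Total out = 361.4 mol/s; y_E = 223.6 / 361.4 = 0.6187.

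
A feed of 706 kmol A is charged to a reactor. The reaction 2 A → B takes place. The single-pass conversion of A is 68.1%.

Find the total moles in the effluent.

A reacted = 0.681 × 706 = 480.8 kmol; ν_A = −2, so ξ = 480.8/2 = 240.4 kmol.
Outlet amounts (n = n₀ + ν ξ):
  A: 706 − 2(240.4) = 225.2
  B: 0 + 1(240.4) = 240.4
Total out = 225.2 + 240.4 = 465.6 kmol.

466 kmol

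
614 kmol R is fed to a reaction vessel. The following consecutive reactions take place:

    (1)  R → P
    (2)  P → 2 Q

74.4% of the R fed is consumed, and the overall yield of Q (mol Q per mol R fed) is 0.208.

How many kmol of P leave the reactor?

Conversion of R: R consumed = 1ξ₁ = 0.744 × 614 → ξ₁ = 456.8 kmol.
Yield of Q: 2ξ₂ / 614 = 0.208 → ξ₂ = 63.86 kmol.
Outlet amounts (n = n₀ + Σ ν·ξ):
  R: 614 − 1(456.8) = 157.2
  P: 0 + 1(456.8) − 1(63.86) = 393
  Q: 0 + 2(63.86) = 127.7

393 kmol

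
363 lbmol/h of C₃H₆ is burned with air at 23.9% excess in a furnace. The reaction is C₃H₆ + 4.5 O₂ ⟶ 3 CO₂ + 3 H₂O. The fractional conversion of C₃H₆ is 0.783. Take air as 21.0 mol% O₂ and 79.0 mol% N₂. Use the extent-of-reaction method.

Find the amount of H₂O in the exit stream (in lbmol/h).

853 lbmol/h

Stoichiometric O₂ = 4.5 × 363 = 1634 lbmol/h; O₂ fed = 1634 × 1.239 = 2024 lbmol/h.
N₂ fed = 2024 × 79/21 = 7614 lbmol/h.
Fuel reacted = 0.783 × 363 → ξ = 284.2 lbmol/h.
Outlet (n = n₀ + ν ξ):
  C₃H₆: 363 − 1(284.2) = 78.77
  O₂: 2024 − 4.5(284.2) = 744.9
  N₂: 7614 (inert)
  CO₂: 0 + 3(284.2) = 852.7
  H₂O: 0 + 3(284.2) = 852.7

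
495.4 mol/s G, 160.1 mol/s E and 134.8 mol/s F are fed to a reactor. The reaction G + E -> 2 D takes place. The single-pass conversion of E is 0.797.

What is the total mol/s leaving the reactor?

E reacted = 0.797 × 160.1 = 127.6 mol/s; ν_E = −1, so ξ = 127.6/1 = 127.6 mol/s.
Outlet amounts (n = n₀ + ν ξ):
  G: 495.4 − 1(127.6) = 367.8
  E: 160.1 − 1(127.6) = 32.5
  D: 0 + 2(127.6) = 255.2
  F: 134.8 (inert)
Total out = 367.8 + 32.5 + 255.2 + 134.8 = 790.3 mol/s.

790 mol/s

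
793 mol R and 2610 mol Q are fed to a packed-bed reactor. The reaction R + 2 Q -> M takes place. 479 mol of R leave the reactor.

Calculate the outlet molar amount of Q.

For R: n = n₀ − 1ξ → 479 = 793 − 1ξ, giving ξ = 314 mol.
Outlet amounts (n = n₀ + ν ξ):
  R: 793 − 1(314) = 479
  Q: 2610 − 2(314) = 1982
  M: 0 + 1(314) = 314

1980 mol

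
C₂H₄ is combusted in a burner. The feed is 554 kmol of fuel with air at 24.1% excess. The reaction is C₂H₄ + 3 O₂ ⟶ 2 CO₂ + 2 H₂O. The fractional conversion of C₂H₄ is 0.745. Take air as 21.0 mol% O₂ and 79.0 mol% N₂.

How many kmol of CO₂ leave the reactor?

825 kmol

Stoichiometric O₂ = 3 × 554 = 1662 kmol; O₂ fed = 1662 × 1.241 = 2063 kmol.
N₂ fed = 2063 × 79/21 = 7759 kmol.
Fuel reacted = 0.745 × 554 → ξ = 412.7 kmol.
Outlet (n = n₀ + ν ξ):
  C₂H₄: 554 − 1(412.7) = 141.3
  O₂: 2063 − 3(412.7) = 824.4
  N₂: 7759 (inert)
  CO₂: 0 + 2(412.7) = 825.5
  H₂O: 0 + 2(412.7) = 825.5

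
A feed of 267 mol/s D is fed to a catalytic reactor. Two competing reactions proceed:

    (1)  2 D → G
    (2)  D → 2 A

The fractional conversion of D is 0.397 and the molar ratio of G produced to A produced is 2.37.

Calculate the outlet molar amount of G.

47.9 mol/s

Conversion of D: D consumed = 0.397 × 267 = 106 mol/s = 2ξ₁ + 1ξ₂.
Selectivity: 1ξ₁ / (2ξ₂) = 2.37 → ξ₁ = 4.74 ξ₂.
Substitute: (2·4.74 + 1) ξ₂ = 106 → ξ₂ = 10.11 mol/s, ξ₁ = 47.94 mol/s.
Outlet amounts (n = n₀ + Σ ν·ξ):
  D: 267 − 2(47.94) − 1(10.11) = 161
  G: 0 + 1(47.94) = 47.94
  A: 0 + 2(10.11) = 20.23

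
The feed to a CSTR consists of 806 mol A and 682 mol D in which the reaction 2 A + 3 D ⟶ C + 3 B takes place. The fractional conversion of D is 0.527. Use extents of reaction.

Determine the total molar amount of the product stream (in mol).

D reacted = 0.527 × 682 = 359.4 mol; ν_D = −3, so ξ = 359.4/3 = 119.8 mol.
Outlet amounts (n = n₀ + ν ξ):
  A: 806 − 2(119.8) = 566.4
  D: 682 − 3(119.8) = 322.6
  C: 0 + 1(119.8) = 119.8
  B: 0 + 3(119.8) = 359.4
Total out = 566.4 + 322.6 + 119.8 + 359.4 = 1368 mol.

1370 mol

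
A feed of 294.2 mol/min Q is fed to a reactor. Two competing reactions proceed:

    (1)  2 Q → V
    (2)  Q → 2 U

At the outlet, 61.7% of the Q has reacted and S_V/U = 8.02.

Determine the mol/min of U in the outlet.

11 mol/min

Conversion of Q: Q consumed = 0.617 × 294.2 = 181.5 mol/min = 2ξ₁ + 1ξ₂.
Selectivity: 1ξ₁ / (2ξ₂) = 8.02 → ξ₁ = 16.04 ξ₂.
Substitute: (2·16.04 + 1) ξ₂ = 181.5 → ξ₂ = 5.487 mol/min, ξ₁ = 88.02 mol/min.
Outlet amounts (n = n₀ + Σ ν·ξ):
  Q: 294.2 − 2(88.02) − 1(5.487) = 112.7
  V: 0 + 1(88.02) = 88.02
  U: 0 + 2(5.487) = 10.97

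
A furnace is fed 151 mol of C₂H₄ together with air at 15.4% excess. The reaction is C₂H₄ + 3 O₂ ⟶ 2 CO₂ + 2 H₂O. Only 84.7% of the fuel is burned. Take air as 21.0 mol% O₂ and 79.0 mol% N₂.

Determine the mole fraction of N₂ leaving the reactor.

Stoichiometric O₂ = 3 × 151 = 453 mol; O₂ fed = 453 × 1.154 = 522.8 mol.
N₂ fed = 522.8 × 79/21 = 1967 mol.
Fuel reacted = 0.847 × 151 → ξ = 127.9 mol.
Outlet (n = n₀ + ν ξ):
  C₂H₄: 151 − 1(127.9) = 23.1
  O₂: 522.8 − 3(127.9) = 139.1
  N₂: 1967 (inert)
  CO₂: 0 + 2(127.9) = 255.8
  H₂O: 0 + 2(127.9) = 255.8
Total out = 2640 mol; y_N₂ = 1967 / 2640 = 0.7448.

0.745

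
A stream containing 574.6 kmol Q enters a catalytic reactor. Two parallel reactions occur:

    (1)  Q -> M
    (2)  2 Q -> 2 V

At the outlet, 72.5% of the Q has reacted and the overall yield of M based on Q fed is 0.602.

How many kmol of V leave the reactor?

Yield of M: 1ξ₁ / 574.6 = 0.602 → ξ₁ = 345.9 kmol.
Conversion of Q: 1ξ₁ + 2ξ₂ = 0.725 × 574.6 = 416.6 → ξ₂ = 35.34 kmol.
Outlet amounts (n = n₀ + Σ ν·ξ):
  Q: 574.6 − 1(345.9) − 2(35.34) = 158
  M: 0 + 1(345.9) = 345.9
  V: 0 + 2(35.34) = 70.68

70.7 kmol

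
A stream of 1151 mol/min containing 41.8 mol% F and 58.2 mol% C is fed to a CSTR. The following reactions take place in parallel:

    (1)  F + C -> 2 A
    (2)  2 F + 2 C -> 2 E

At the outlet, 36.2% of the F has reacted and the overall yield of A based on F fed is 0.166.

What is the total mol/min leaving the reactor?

1020 mol/min

Yield of A: 2ξ₁ / 481.1 = 0.166 → ξ₁ = 39.93 mol/min.
Conversion of F: 1ξ₁ + 2ξ₂ = 0.362 × 481.1 = 174.2 → ξ₂ = 67.12 mol/min.
Outlet amounts (n = n₀ + Σ ν·ξ):
  F: 481.1 − 1(39.93) − 2(67.12) = 307
  C: 669.9 − 1(39.93) − 2(67.12) = 495.7
  A: 0 + 2(39.93) = 79.87
  E: 0 + 2(67.12) = 134.2
Total out = 307 + 495.7 + 79.87 + 134.2 = 1017 mol/min.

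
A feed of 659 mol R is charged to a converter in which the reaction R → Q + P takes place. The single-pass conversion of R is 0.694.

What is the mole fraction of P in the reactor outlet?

0.41

R reacted = 0.694 × 659 = 457.3 mol; ν_R = −1, so ξ = 457.3/1 = 457.3 mol.
Outlet amounts (n = n₀ + ν ξ):
  R: 659 − 1(457.3) = 201.7
  Q: 0 + 1(457.3) = 457.3
  P: 0 + 1(457.3) = 457.3
Total out = 1116 mol; y_P = 457.3 / 1116 = 0.4097.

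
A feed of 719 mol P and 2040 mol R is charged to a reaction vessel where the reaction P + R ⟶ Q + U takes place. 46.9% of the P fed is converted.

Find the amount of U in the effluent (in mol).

P reacted = 0.469 × 719 = 337.2 mol; ν_P = −1, so ξ = 337.2/1 = 337.2 mol.
Outlet amounts (n = n₀ + ν ξ):
  P: 719 − 1(337.2) = 381.8
  R: 2040 − 1(337.2) = 1703
  Q: 0 + 1(337.2) = 337.2
  U: 0 + 1(337.2) = 337.2

337 mol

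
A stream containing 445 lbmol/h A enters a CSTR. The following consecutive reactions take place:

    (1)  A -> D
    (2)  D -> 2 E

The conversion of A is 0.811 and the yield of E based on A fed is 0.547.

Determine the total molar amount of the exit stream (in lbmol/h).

567 lbmol/h

Conversion of A: A consumed = 1ξ₁ = 0.811 × 445 → ξ₁ = 360.9 lbmol/h.
Yield of E: 2ξ₂ / 445 = 0.547 → ξ₂ = 121.7 lbmol/h.
Outlet amounts (n = n₀ + Σ ν·ξ):
  A: 445 − 1(360.9) = 84.1
  D: 0 + 1(360.9) − 1(121.7) = 239.2
  E: 0 + 2(121.7) = 243.4
Total out = 84.1 + 239.2 + 243.4 = 566.7 lbmol/h.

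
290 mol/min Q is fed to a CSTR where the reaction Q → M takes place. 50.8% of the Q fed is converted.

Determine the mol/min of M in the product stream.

Q reacted = 0.508 × 290 = 147.3 mol/min; ν_Q = −1, so ξ = 147.3/1 = 147.3 mol/min.
Outlet amounts (n = n₀ + ν ξ):
  Q: 290 − 1(147.3) = 142.7
  M: 0 + 1(147.3) = 147.3

147 mol/min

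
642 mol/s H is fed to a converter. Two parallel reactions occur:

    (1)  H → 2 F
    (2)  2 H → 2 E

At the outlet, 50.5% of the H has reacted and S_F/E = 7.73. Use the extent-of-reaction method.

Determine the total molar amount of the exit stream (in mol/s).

900 mol/s

Conversion of H: H consumed = 0.505 × 642 = 324.2 mol/s = 1ξ₁ + 2ξ₂.
Selectivity: 2ξ₁ / (2ξ₂) = 7.73 → ξ₁ = 7.73 ξ₂.
Substitute: (1·7.73 + 2) ξ₂ = 324.2 → ξ₂ = 33.32 mol/s, ξ₁ = 257.6 mol/s.
Outlet amounts (n = n₀ + Σ ν·ξ):
  H: 642 − 1(257.6) − 2(33.32) = 317.8
  F: 0 + 2(257.6) = 515.1
  E: 0 + 2(33.32) = 66.64
Total out = 317.8 + 515.1 + 66.64 = 899.6 mol/s.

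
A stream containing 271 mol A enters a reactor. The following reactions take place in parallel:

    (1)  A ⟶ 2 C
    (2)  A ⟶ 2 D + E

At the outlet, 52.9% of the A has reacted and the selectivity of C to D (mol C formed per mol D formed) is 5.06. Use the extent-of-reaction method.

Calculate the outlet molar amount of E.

23.7 mol

Conversion of A: A consumed = 0.529 × 271 = 143.4 mol = 1ξ₁ + 1ξ₂.
Selectivity: 2ξ₁ / (2ξ₂) = 5.06 → ξ₁ = 5.06 ξ₂.
Substitute: (1·5.06 + 1) ξ₂ = 143.4 → ξ₂ = 23.66 mol, ξ₁ = 119.7 mol.
Outlet amounts (n = n₀ + Σ ν·ξ):
  A: 271 − 1(119.7) − 1(23.66) = 127.6
  C: 0 + 2(119.7) = 239.4
  D: 0 + 2(23.66) = 47.31
  E: 0 + 1(23.66) = 23.66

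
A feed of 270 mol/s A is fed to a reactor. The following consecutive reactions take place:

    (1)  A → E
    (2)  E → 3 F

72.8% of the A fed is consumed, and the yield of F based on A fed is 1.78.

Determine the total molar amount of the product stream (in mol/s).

590 mol/s

Conversion of A: A consumed = 1ξ₁ = 0.728 × 270 → ξ₁ = 196.6 mol/s.
Yield of F: 3ξ₂ / 270 = 1.78 → ξ₂ = 160.2 mol/s.
Outlet amounts (n = n₀ + Σ ν·ξ):
  A: 270 − 1(196.6) = 73.44
  E: 0 + 1(196.6) − 1(160.2) = 36.36
  F: 0 + 3(160.2) = 480.6
Total out = 73.44 + 36.36 + 480.6 = 590.4 mol/s.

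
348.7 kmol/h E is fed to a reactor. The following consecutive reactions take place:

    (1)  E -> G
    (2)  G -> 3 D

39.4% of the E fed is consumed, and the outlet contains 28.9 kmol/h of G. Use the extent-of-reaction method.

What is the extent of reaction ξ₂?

ξ₂ = 108 kmol/h

Conversion of E: E consumed = 1ξ₁ = 0.394 × 348.7 → ξ₁ = 137.4 kmol/h.
G balance: n_G = 0 + 1ξ₁ − 1ξ₂ = 28.9 → ξ₂ = (1·137.4 − 28.9)/1 = 108.5 kmol/h.
Outlet amounts (n = n₀ + Σ ν·ξ):
  E: 348.7 − 1(137.4) = 211.3
  G: 0 + 1(137.4) − 1(108.5) = 28.9
  D: 0 + 3(108.5) = 325.5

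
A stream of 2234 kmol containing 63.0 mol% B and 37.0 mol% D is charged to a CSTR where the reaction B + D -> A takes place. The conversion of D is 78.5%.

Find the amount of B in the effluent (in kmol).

D reacted = 0.785 × 826.6 = 648.9 kmol; ν_D = −1, so ξ = 648.9/1 = 648.9 kmol.
Outlet amounts (n = n₀ + ν ξ):
  B: 1407 − 1(648.9) = 758.6
  D: 826.6 − 1(648.9) = 177.7
  A: 0 + 1(648.9) = 648.9

759 kmol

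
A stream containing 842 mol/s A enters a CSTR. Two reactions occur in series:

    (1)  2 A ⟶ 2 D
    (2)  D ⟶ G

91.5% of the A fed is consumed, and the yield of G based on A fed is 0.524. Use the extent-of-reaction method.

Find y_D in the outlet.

Conversion of A: A consumed = 2ξ₁ = 0.915 × 842 → ξ₁ = 385.2 mol/s.
Yield of G: 1ξ₂ / 842 = 0.524 → ξ₂ = 441.2 mol/s.
Outlet amounts (n = n₀ + Σ ν·ξ):
  A: 842 − 2(385.2) = 71.57
  D: 0 + 2(385.2) − 1(441.2) = 329.2
  G: 0 + 1(441.2) = 441.2
Total out = 842 mol/s; y_D = 329.2 / 842 = 0.391.

0.391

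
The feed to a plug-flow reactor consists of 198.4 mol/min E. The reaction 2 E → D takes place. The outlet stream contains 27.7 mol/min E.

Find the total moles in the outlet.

113 mol/min

For E: n = n₀ − 2ξ → 27.7 = 198.4 − 2ξ, giving ξ = 85.35 mol/min.
Outlet amounts (n = n₀ + ν ξ):
  E: 198.4 − 2(85.35) = 27.7
  D: 0 + 1(85.35) = 85.35
Total out = 27.7 + 85.35 = 113 mol/min.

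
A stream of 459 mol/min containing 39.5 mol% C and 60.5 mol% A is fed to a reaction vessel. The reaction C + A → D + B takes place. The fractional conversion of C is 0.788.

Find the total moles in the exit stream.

C reacted = 0.788 × 181.3 = 142.9 mol/min; ν_C = −1, so ξ = 142.9/1 = 142.9 mol/min.
Outlet amounts (n = n₀ + ν ξ):
  C: 181.3 − 1(142.9) = 38.44
  A: 277.7 − 1(142.9) = 134.8
  D: 0 + 1(142.9) = 142.9
  B: 0 + 1(142.9) = 142.9
Total out = 38.44 + 134.8 + 142.9 + 142.9 = 459 mol/min.

459 mol/min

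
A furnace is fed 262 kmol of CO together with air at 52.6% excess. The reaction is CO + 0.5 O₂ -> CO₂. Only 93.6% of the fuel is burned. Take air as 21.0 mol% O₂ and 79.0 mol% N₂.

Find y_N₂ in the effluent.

0.689

Stoichiometric O₂ = 0.5 × 262 = 131 kmol; O₂ fed = 131 × 1.526 = 199.9 kmol.
N₂ fed = 199.9 × 79/21 = 752 kmol.
Fuel reacted = 0.936 × 262 → ξ = 245.2 kmol.
Outlet (n = n₀ + ν ξ):
  CO: 262 − 1(245.2) = 16.77
  O₂: 199.9 − 0.5(245.2) = 77.29
  N₂: 752 (inert)
  CO₂: 0 + 1(245.2) = 245.2
Total out = 1091 kmol; y_N₂ = 752 / 1091 = 0.6891.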